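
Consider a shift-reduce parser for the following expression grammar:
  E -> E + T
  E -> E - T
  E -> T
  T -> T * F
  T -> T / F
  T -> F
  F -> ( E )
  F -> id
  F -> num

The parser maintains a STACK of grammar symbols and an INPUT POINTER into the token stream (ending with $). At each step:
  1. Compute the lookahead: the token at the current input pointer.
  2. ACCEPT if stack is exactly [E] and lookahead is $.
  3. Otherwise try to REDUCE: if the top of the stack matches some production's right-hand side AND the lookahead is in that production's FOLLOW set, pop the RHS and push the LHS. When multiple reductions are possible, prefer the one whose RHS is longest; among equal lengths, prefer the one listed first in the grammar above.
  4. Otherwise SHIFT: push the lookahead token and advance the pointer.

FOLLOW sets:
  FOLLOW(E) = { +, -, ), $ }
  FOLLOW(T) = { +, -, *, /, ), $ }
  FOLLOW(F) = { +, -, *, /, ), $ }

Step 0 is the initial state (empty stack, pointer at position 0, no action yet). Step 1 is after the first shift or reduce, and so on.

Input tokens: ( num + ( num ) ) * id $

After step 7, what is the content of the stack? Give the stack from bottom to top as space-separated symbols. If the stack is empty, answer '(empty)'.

Answer: ( E + (

Derivation:
Step 1: shift (. Stack=[(] ptr=1 lookahead=num remaining=[num + ( num ) ) * id $]
Step 2: shift num. Stack=[( num] ptr=2 lookahead=+ remaining=[+ ( num ) ) * id $]
Step 3: reduce F->num. Stack=[( F] ptr=2 lookahead=+ remaining=[+ ( num ) ) * id $]
Step 4: reduce T->F. Stack=[( T] ptr=2 lookahead=+ remaining=[+ ( num ) ) * id $]
Step 5: reduce E->T. Stack=[( E] ptr=2 lookahead=+ remaining=[+ ( num ) ) * id $]
Step 6: shift +. Stack=[( E +] ptr=3 lookahead=( remaining=[( num ) ) * id $]
Step 7: shift (. Stack=[( E + (] ptr=4 lookahead=num remaining=[num ) ) * id $]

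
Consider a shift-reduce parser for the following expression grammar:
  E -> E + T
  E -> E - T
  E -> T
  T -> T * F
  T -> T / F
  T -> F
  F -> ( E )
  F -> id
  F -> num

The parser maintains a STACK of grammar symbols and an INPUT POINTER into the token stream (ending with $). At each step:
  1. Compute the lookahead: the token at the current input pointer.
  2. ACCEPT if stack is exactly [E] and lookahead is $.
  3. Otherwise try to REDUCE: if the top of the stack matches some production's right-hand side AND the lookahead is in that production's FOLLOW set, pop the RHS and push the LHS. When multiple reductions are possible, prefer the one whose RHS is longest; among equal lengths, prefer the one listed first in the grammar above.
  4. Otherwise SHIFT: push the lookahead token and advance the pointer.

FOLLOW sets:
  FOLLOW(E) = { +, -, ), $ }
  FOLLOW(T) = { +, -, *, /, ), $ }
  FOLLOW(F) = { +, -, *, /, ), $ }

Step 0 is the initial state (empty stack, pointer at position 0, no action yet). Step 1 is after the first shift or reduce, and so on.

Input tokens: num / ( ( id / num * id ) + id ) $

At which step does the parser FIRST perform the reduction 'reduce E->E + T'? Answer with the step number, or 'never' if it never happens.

Answer: 27

Derivation:
Step 1: shift num. Stack=[num] ptr=1 lookahead=/ remaining=[/ ( ( id / num * id ) + id ) $]
Step 2: reduce F->num. Stack=[F] ptr=1 lookahead=/ remaining=[/ ( ( id / num * id ) + id ) $]
Step 3: reduce T->F. Stack=[T] ptr=1 lookahead=/ remaining=[/ ( ( id / num * id ) + id ) $]
Step 4: shift /. Stack=[T /] ptr=2 lookahead=( remaining=[( ( id / num * id ) + id ) $]
Step 5: shift (. Stack=[T / (] ptr=3 lookahead=( remaining=[( id / num * id ) + id ) $]
Step 6: shift (. Stack=[T / ( (] ptr=4 lookahead=id remaining=[id / num * id ) + id ) $]
Step 7: shift id. Stack=[T / ( ( id] ptr=5 lookahead=/ remaining=[/ num * id ) + id ) $]
Step 8: reduce F->id. Stack=[T / ( ( F] ptr=5 lookahead=/ remaining=[/ num * id ) + id ) $]
Step 9: reduce T->F. Stack=[T / ( ( T] ptr=5 lookahead=/ remaining=[/ num * id ) + id ) $]
Step 10: shift /. Stack=[T / ( ( T /] ptr=6 lookahead=num remaining=[num * id ) + id ) $]
Step 11: shift num. Stack=[T / ( ( T / num] ptr=7 lookahead=* remaining=[* id ) + id ) $]
Step 12: reduce F->num. Stack=[T / ( ( T / F] ptr=7 lookahead=* remaining=[* id ) + id ) $]
Step 13: reduce T->T / F. Stack=[T / ( ( T] ptr=7 lookahead=* remaining=[* id ) + id ) $]
Step 14: shift *. Stack=[T / ( ( T *] ptr=8 lookahead=id remaining=[id ) + id ) $]
Step 15: shift id. Stack=[T / ( ( T * id] ptr=9 lookahead=) remaining=[) + id ) $]
Step 16: reduce F->id. Stack=[T / ( ( T * F] ptr=9 lookahead=) remaining=[) + id ) $]
Step 17: reduce T->T * F. Stack=[T / ( ( T] ptr=9 lookahead=) remaining=[) + id ) $]
Step 18: reduce E->T. Stack=[T / ( ( E] ptr=9 lookahead=) remaining=[) + id ) $]
Step 19: shift ). Stack=[T / ( ( E )] ptr=10 lookahead=+ remaining=[+ id ) $]
Step 20: reduce F->( E ). Stack=[T / ( F] ptr=10 lookahead=+ remaining=[+ id ) $]
Step 21: reduce T->F. Stack=[T / ( T] ptr=10 lookahead=+ remaining=[+ id ) $]
Step 22: reduce E->T. Stack=[T / ( E] ptr=10 lookahead=+ remaining=[+ id ) $]
Step 23: shift +. Stack=[T / ( E +] ptr=11 lookahead=id remaining=[id ) $]
Step 24: shift id. Stack=[T / ( E + id] ptr=12 lookahead=) remaining=[) $]
Step 25: reduce F->id. Stack=[T / ( E + F] ptr=12 lookahead=) remaining=[) $]
Step 26: reduce T->F. Stack=[T / ( E + T] ptr=12 lookahead=) remaining=[) $]
Step 27: reduce E->E + T. Stack=[T / ( E] ptr=12 lookahead=) remaining=[) $]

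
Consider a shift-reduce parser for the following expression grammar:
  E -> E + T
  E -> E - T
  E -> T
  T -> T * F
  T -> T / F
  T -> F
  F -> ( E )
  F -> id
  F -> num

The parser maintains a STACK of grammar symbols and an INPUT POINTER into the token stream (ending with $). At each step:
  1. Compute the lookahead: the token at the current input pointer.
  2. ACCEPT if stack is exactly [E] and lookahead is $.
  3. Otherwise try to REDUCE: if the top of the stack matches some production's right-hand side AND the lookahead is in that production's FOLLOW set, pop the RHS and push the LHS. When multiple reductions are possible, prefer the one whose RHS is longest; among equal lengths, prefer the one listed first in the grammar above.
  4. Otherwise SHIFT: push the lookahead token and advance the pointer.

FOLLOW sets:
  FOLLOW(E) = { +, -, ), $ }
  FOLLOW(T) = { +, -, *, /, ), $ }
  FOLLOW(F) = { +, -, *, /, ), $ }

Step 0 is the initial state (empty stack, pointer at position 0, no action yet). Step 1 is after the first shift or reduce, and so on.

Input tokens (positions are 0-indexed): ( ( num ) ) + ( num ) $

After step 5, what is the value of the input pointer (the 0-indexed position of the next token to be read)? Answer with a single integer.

Step 1: shift (. Stack=[(] ptr=1 lookahead=( remaining=[( num ) ) + ( num ) $]
Step 2: shift (. Stack=[( (] ptr=2 lookahead=num remaining=[num ) ) + ( num ) $]
Step 3: shift num. Stack=[( ( num] ptr=3 lookahead=) remaining=[) ) + ( num ) $]
Step 4: reduce F->num. Stack=[( ( F] ptr=3 lookahead=) remaining=[) ) + ( num ) $]
Step 5: reduce T->F. Stack=[( ( T] ptr=3 lookahead=) remaining=[) ) + ( num ) $]

Answer: 3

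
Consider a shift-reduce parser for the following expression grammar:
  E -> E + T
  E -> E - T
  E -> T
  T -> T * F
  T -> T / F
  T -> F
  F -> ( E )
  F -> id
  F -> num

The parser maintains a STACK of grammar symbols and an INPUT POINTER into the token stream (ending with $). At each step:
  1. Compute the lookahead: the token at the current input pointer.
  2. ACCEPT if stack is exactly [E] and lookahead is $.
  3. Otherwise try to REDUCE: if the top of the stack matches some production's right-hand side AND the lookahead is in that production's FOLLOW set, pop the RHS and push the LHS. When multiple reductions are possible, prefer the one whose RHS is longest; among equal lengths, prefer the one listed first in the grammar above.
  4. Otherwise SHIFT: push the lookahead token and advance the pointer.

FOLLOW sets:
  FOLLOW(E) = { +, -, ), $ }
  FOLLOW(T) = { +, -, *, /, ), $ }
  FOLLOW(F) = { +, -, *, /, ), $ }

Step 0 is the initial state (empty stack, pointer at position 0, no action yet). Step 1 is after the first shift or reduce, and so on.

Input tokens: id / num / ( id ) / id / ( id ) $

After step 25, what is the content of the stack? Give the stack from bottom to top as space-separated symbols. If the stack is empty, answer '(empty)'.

Step 1: shift id. Stack=[id] ptr=1 lookahead=/ remaining=[/ num / ( id ) / id / ( id ) $]
Step 2: reduce F->id. Stack=[F] ptr=1 lookahead=/ remaining=[/ num / ( id ) / id / ( id ) $]
Step 3: reduce T->F. Stack=[T] ptr=1 lookahead=/ remaining=[/ num / ( id ) / id / ( id ) $]
Step 4: shift /. Stack=[T /] ptr=2 lookahead=num remaining=[num / ( id ) / id / ( id ) $]
Step 5: shift num. Stack=[T / num] ptr=3 lookahead=/ remaining=[/ ( id ) / id / ( id ) $]
Step 6: reduce F->num. Stack=[T / F] ptr=3 lookahead=/ remaining=[/ ( id ) / id / ( id ) $]
Step 7: reduce T->T / F. Stack=[T] ptr=3 lookahead=/ remaining=[/ ( id ) / id / ( id ) $]
Step 8: shift /. Stack=[T /] ptr=4 lookahead=( remaining=[( id ) / id / ( id ) $]
Step 9: shift (. Stack=[T / (] ptr=5 lookahead=id remaining=[id ) / id / ( id ) $]
Step 10: shift id. Stack=[T / ( id] ptr=6 lookahead=) remaining=[) / id / ( id ) $]
Step 11: reduce F->id. Stack=[T / ( F] ptr=6 lookahead=) remaining=[) / id / ( id ) $]
Step 12: reduce T->F. Stack=[T / ( T] ptr=6 lookahead=) remaining=[) / id / ( id ) $]
Step 13: reduce E->T. Stack=[T / ( E] ptr=6 lookahead=) remaining=[) / id / ( id ) $]
Step 14: shift ). Stack=[T / ( E )] ptr=7 lookahead=/ remaining=[/ id / ( id ) $]
Step 15: reduce F->( E ). Stack=[T / F] ptr=7 lookahead=/ remaining=[/ id / ( id ) $]
Step 16: reduce T->T / F. Stack=[T] ptr=7 lookahead=/ remaining=[/ id / ( id ) $]
Step 17: shift /. Stack=[T /] ptr=8 lookahead=id remaining=[id / ( id ) $]
Step 18: shift id. Stack=[T / id] ptr=9 lookahead=/ remaining=[/ ( id ) $]
Step 19: reduce F->id. Stack=[T / F] ptr=9 lookahead=/ remaining=[/ ( id ) $]
Step 20: reduce T->T / F. Stack=[T] ptr=9 lookahead=/ remaining=[/ ( id ) $]
Step 21: shift /. Stack=[T /] ptr=10 lookahead=( remaining=[( id ) $]
Step 22: shift (. Stack=[T / (] ptr=11 lookahead=id remaining=[id ) $]
Step 23: shift id. Stack=[T / ( id] ptr=12 lookahead=) remaining=[) $]
Step 24: reduce F->id. Stack=[T / ( F] ptr=12 lookahead=) remaining=[) $]
Step 25: reduce T->F. Stack=[T / ( T] ptr=12 lookahead=) remaining=[) $]

Answer: T / ( T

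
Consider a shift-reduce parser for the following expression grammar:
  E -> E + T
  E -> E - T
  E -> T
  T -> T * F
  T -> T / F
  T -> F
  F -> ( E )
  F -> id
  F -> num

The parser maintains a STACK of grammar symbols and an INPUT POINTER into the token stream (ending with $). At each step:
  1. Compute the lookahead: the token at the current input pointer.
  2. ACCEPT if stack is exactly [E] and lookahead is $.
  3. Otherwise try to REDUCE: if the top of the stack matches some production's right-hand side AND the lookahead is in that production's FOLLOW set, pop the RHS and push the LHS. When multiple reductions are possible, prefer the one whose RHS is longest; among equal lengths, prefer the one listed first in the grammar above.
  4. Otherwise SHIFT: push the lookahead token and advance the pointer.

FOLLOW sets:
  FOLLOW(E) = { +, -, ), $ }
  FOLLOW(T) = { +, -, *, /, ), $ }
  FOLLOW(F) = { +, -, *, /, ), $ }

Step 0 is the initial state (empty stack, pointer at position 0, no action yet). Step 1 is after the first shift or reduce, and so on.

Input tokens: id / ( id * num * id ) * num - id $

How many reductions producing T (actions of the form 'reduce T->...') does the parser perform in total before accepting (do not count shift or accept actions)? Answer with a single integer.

Step 1: shift id. Stack=[id] ptr=1 lookahead=/ remaining=[/ ( id * num * id ) * num - id $]
Step 2: reduce F->id. Stack=[F] ptr=1 lookahead=/ remaining=[/ ( id * num * id ) * num - id $]
Step 3: reduce T->F. Stack=[T] ptr=1 lookahead=/ remaining=[/ ( id * num * id ) * num - id $]
Step 4: shift /. Stack=[T /] ptr=2 lookahead=( remaining=[( id * num * id ) * num - id $]
Step 5: shift (. Stack=[T / (] ptr=3 lookahead=id remaining=[id * num * id ) * num - id $]
Step 6: shift id. Stack=[T / ( id] ptr=4 lookahead=* remaining=[* num * id ) * num - id $]
Step 7: reduce F->id. Stack=[T / ( F] ptr=4 lookahead=* remaining=[* num * id ) * num - id $]
Step 8: reduce T->F. Stack=[T / ( T] ptr=4 lookahead=* remaining=[* num * id ) * num - id $]
Step 9: shift *. Stack=[T / ( T *] ptr=5 lookahead=num remaining=[num * id ) * num - id $]
Step 10: shift num. Stack=[T / ( T * num] ptr=6 lookahead=* remaining=[* id ) * num - id $]
Step 11: reduce F->num. Stack=[T / ( T * F] ptr=6 lookahead=* remaining=[* id ) * num - id $]
Step 12: reduce T->T * F. Stack=[T / ( T] ptr=6 lookahead=* remaining=[* id ) * num - id $]
Step 13: shift *. Stack=[T / ( T *] ptr=7 lookahead=id remaining=[id ) * num - id $]
Step 14: shift id. Stack=[T / ( T * id] ptr=8 lookahead=) remaining=[) * num - id $]
Step 15: reduce F->id. Stack=[T / ( T * F] ptr=8 lookahead=) remaining=[) * num - id $]
Step 16: reduce T->T * F. Stack=[T / ( T] ptr=8 lookahead=) remaining=[) * num - id $]
Step 17: reduce E->T. Stack=[T / ( E] ptr=8 lookahead=) remaining=[) * num - id $]
Step 18: shift ). Stack=[T / ( E )] ptr=9 lookahead=* remaining=[* num - id $]
Step 19: reduce F->( E ). Stack=[T / F] ptr=9 lookahead=* remaining=[* num - id $]
Step 20: reduce T->T / F. Stack=[T] ptr=9 lookahead=* remaining=[* num - id $]
Step 21: shift *. Stack=[T *] ptr=10 lookahead=num remaining=[num - id $]
Step 22: shift num. Stack=[T * num] ptr=11 lookahead=- remaining=[- id $]
Step 23: reduce F->num. Stack=[T * F] ptr=11 lookahead=- remaining=[- id $]
Step 24: reduce T->T * F. Stack=[T] ptr=11 lookahead=- remaining=[- id $]
Step 25: reduce E->T. Stack=[E] ptr=11 lookahead=- remaining=[- id $]
Step 26: shift -. Stack=[E -] ptr=12 lookahead=id remaining=[id $]
Step 27: shift id. Stack=[E - id] ptr=13 lookahead=$ remaining=[$]
Step 28: reduce F->id. Stack=[E - F] ptr=13 lookahead=$ remaining=[$]
Step 29: reduce T->F. Stack=[E - T] ptr=13 lookahead=$ remaining=[$]
Step 30: reduce E->E - T. Stack=[E] ptr=13 lookahead=$ remaining=[$]
Step 31: accept. Stack=[E] ptr=13 lookahead=$ remaining=[$]

Answer: 7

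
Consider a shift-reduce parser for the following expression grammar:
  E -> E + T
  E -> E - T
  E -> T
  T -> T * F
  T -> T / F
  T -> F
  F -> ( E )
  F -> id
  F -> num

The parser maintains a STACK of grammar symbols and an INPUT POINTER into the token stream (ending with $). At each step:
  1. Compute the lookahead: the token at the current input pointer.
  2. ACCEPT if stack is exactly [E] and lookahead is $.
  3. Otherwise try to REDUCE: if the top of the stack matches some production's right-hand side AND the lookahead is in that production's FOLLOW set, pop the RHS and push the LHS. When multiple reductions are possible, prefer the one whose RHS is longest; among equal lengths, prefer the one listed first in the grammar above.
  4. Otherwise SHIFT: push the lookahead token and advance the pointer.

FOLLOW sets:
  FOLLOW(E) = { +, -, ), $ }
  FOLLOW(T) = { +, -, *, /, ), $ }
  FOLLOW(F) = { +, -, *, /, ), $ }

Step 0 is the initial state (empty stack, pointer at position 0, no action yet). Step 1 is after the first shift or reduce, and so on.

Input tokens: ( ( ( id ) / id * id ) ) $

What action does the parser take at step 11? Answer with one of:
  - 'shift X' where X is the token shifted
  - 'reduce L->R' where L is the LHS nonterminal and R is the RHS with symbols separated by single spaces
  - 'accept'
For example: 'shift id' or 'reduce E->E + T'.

Answer: shift /

Derivation:
Step 1: shift (. Stack=[(] ptr=1 lookahead=( remaining=[( ( id ) / id * id ) ) $]
Step 2: shift (. Stack=[( (] ptr=2 lookahead=( remaining=[( id ) / id * id ) ) $]
Step 3: shift (. Stack=[( ( (] ptr=3 lookahead=id remaining=[id ) / id * id ) ) $]
Step 4: shift id. Stack=[( ( ( id] ptr=4 lookahead=) remaining=[) / id * id ) ) $]
Step 5: reduce F->id. Stack=[( ( ( F] ptr=4 lookahead=) remaining=[) / id * id ) ) $]
Step 6: reduce T->F. Stack=[( ( ( T] ptr=4 lookahead=) remaining=[) / id * id ) ) $]
Step 7: reduce E->T. Stack=[( ( ( E] ptr=4 lookahead=) remaining=[) / id * id ) ) $]
Step 8: shift ). Stack=[( ( ( E )] ptr=5 lookahead=/ remaining=[/ id * id ) ) $]
Step 9: reduce F->( E ). Stack=[( ( F] ptr=5 lookahead=/ remaining=[/ id * id ) ) $]
Step 10: reduce T->F. Stack=[( ( T] ptr=5 lookahead=/ remaining=[/ id * id ) ) $]
Step 11: shift /. Stack=[( ( T /] ptr=6 lookahead=id remaining=[id * id ) ) $]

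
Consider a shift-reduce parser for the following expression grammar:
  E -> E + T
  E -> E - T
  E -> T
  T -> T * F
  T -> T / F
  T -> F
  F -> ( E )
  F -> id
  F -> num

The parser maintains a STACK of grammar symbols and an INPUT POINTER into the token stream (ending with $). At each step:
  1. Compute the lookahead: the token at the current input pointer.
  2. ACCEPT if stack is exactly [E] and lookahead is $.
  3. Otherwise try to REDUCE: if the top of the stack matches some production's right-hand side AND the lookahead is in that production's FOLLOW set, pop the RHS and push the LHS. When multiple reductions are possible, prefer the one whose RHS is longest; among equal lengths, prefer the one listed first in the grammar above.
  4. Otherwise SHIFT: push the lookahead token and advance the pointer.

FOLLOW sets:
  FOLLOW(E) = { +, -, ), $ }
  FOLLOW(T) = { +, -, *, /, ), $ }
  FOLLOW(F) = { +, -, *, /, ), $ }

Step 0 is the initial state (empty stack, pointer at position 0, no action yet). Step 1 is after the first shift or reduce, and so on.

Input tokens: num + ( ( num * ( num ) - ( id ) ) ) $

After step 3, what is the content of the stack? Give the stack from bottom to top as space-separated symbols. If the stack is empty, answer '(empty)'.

Step 1: shift num. Stack=[num] ptr=1 lookahead=+ remaining=[+ ( ( num * ( num ) - ( id ) ) ) $]
Step 2: reduce F->num. Stack=[F] ptr=1 lookahead=+ remaining=[+ ( ( num * ( num ) - ( id ) ) ) $]
Step 3: reduce T->F. Stack=[T] ptr=1 lookahead=+ remaining=[+ ( ( num * ( num ) - ( id ) ) ) $]

Answer: T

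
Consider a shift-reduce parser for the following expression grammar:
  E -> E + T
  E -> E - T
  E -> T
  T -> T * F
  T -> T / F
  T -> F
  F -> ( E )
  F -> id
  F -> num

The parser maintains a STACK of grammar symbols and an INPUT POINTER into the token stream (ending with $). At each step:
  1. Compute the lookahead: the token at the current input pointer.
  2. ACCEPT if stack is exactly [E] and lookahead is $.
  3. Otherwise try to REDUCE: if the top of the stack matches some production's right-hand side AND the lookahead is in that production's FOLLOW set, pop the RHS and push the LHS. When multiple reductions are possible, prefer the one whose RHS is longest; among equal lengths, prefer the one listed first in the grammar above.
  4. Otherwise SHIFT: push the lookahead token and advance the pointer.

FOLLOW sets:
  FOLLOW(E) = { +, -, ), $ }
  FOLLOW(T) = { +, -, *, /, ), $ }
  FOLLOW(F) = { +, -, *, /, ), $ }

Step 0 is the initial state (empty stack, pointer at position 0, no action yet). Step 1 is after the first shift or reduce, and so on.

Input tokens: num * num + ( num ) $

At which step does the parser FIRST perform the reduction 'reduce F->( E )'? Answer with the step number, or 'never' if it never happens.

Step 1: shift num. Stack=[num] ptr=1 lookahead=* remaining=[* num + ( num ) $]
Step 2: reduce F->num. Stack=[F] ptr=1 lookahead=* remaining=[* num + ( num ) $]
Step 3: reduce T->F. Stack=[T] ptr=1 lookahead=* remaining=[* num + ( num ) $]
Step 4: shift *. Stack=[T *] ptr=2 lookahead=num remaining=[num + ( num ) $]
Step 5: shift num. Stack=[T * num] ptr=3 lookahead=+ remaining=[+ ( num ) $]
Step 6: reduce F->num. Stack=[T * F] ptr=3 lookahead=+ remaining=[+ ( num ) $]
Step 7: reduce T->T * F. Stack=[T] ptr=3 lookahead=+ remaining=[+ ( num ) $]
Step 8: reduce E->T. Stack=[E] ptr=3 lookahead=+ remaining=[+ ( num ) $]
Step 9: shift +. Stack=[E +] ptr=4 lookahead=( remaining=[( num ) $]
Step 10: shift (. Stack=[E + (] ptr=5 lookahead=num remaining=[num ) $]
Step 11: shift num. Stack=[E + ( num] ptr=6 lookahead=) remaining=[) $]
Step 12: reduce F->num. Stack=[E + ( F] ptr=6 lookahead=) remaining=[) $]
Step 13: reduce T->F. Stack=[E + ( T] ptr=6 lookahead=) remaining=[) $]
Step 14: reduce E->T. Stack=[E + ( E] ptr=6 lookahead=) remaining=[) $]
Step 15: shift ). Stack=[E + ( E )] ptr=7 lookahead=$ remaining=[$]
Step 16: reduce F->( E ). Stack=[E + F] ptr=7 lookahead=$ remaining=[$]

Answer: 16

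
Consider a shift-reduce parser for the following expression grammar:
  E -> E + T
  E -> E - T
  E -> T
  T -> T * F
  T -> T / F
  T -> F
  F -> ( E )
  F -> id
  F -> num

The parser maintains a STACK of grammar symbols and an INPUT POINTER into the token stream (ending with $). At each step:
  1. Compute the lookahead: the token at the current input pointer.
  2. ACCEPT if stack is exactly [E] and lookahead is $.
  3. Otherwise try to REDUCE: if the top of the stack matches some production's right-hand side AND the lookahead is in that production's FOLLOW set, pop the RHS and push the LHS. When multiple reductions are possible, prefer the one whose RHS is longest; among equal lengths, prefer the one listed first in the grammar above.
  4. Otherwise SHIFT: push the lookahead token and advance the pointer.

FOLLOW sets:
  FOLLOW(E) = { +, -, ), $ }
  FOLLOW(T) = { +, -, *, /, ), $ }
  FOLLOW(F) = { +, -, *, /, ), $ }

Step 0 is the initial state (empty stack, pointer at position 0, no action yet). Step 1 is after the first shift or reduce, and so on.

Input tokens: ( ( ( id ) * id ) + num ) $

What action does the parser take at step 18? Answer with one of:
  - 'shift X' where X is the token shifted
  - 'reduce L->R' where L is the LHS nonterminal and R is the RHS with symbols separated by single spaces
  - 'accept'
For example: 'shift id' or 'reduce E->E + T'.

Step 1: shift (. Stack=[(] ptr=1 lookahead=( remaining=[( ( id ) * id ) + num ) $]
Step 2: shift (. Stack=[( (] ptr=2 lookahead=( remaining=[( id ) * id ) + num ) $]
Step 3: shift (. Stack=[( ( (] ptr=3 lookahead=id remaining=[id ) * id ) + num ) $]
Step 4: shift id. Stack=[( ( ( id] ptr=4 lookahead=) remaining=[) * id ) + num ) $]
Step 5: reduce F->id. Stack=[( ( ( F] ptr=4 lookahead=) remaining=[) * id ) + num ) $]
Step 6: reduce T->F. Stack=[( ( ( T] ptr=4 lookahead=) remaining=[) * id ) + num ) $]
Step 7: reduce E->T. Stack=[( ( ( E] ptr=4 lookahead=) remaining=[) * id ) + num ) $]
Step 8: shift ). Stack=[( ( ( E )] ptr=5 lookahead=* remaining=[* id ) + num ) $]
Step 9: reduce F->( E ). Stack=[( ( F] ptr=5 lookahead=* remaining=[* id ) + num ) $]
Step 10: reduce T->F. Stack=[( ( T] ptr=5 lookahead=* remaining=[* id ) + num ) $]
Step 11: shift *. Stack=[( ( T *] ptr=6 lookahead=id remaining=[id ) + num ) $]
Step 12: shift id. Stack=[( ( T * id] ptr=7 lookahead=) remaining=[) + num ) $]
Step 13: reduce F->id. Stack=[( ( T * F] ptr=7 lookahead=) remaining=[) + num ) $]
Step 14: reduce T->T * F. Stack=[( ( T] ptr=7 lookahead=) remaining=[) + num ) $]
Step 15: reduce E->T. Stack=[( ( E] ptr=7 lookahead=) remaining=[) + num ) $]
Step 16: shift ). Stack=[( ( E )] ptr=8 lookahead=+ remaining=[+ num ) $]
Step 17: reduce F->( E ). Stack=[( F] ptr=8 lookahead=+ remaining=[+ num ) $]
Step 18: reduce T->F. Stack=[( T] ptr=8 lookahead=+ remaining=[+ num ) $]

Answer: reduce T->F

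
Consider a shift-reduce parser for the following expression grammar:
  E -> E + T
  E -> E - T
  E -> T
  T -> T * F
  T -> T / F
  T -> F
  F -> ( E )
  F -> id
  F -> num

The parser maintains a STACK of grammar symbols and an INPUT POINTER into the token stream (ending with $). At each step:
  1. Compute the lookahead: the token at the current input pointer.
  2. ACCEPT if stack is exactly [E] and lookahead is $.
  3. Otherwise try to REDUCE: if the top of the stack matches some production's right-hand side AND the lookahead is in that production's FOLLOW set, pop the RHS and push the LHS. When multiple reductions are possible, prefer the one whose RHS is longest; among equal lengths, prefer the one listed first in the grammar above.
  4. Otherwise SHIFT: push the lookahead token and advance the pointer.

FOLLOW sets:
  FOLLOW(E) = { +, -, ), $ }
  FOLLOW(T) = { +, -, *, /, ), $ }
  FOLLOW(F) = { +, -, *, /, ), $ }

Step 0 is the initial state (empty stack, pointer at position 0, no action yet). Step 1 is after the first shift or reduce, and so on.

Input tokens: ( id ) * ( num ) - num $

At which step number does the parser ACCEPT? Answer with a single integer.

Step 1: shift (. Stack=[(] ptr=1 lookahead=id remaining=[id ) * ( num ) - num $]
Step 2: shift id. Stack=[( id] ptr=2 lookahead=) remaining=[) * ( num ) - num $]
Step 3: reduce F->id. Stack=[( F] ptr=2 lookahead=) remaining=[) * ( num ) - num $]
Step 4: reduce T->F. Stack=[( T] ptr=2 lookahead=) remaining=[) * ( num ) - num $]
Step 5: reduce E->T. Stack=[( E] ptr=2 lookahead=) remaining=[) * ( num ) - num $]
Step 6: shift ). Stack=[( E )] ptr=3 lookahead=* remaining=[* ( num ) - num $]
Step 7: reduce F->( E ). Stack=[F] ptr=3 lookahead=* remaining=[* ( num ) - num $]
Step 8: reduce T->F. Stack=[T] ptr=3 lookahead=* remaining=[* ( num ) - num $]
Step 9: shift *. Stack=[T *] ptr=4 lookahead=( remaining=[( num ) - num $]
Step 10: shift (. Stack=[T * (] ptr=5 lookahead=num remaining=[num ) - num $]
Step 11: shift num. Stack=[T * ( num] ptr=6 lookahead=) remaining=[) - num $]
Step 12: reduce F->num. Stack=[T * ( F] ptr=6 lookahead=) remaining=[) - num $]
Step 13: reduce T->F. Stack=[T * ( T] ptr=6 lookahead=) remaining=[) - num $]
Step 14: reduce E->T. Stack=[T * ( E] ptr=6 lookahead=) remaining=[) - num $]
Step 15: shift ). Stack=[T * ( E )] ptr=7 lookahead=- remaining=[- num $]
Step 16: reduce F->( E ). Stack=[T * F] ptr=7 lookahead=- remaining=[- num $]
Step 17: reduce T->T * F. Stack=[T] ptr=7 lookahead=- remaining=[- num $]
Step 18: reduce E->T. Stack=[E] ptr=7 lookahead=- remaining=[- num $]
Step 19: shift -. Stack=[E -] ptr=8 lookahead=num remaining=[num $]
Step 20: shift num. Stack=[E - num] ptr=9 lookahead=$ remaining=[$]
Step 21: reduce F->num. Stack=[E - F] ptr=9 lookahead=$ remaining=[$]
Step 22: reduce T->F. Stack=[E - T] ptr=9 lookahead=$ remaining=[$]
Step 23: reduce E->E - T. Stack=[E] ptr=9 lookahead=$ remaining=[$]
Step 24: accept. Stack=[E] ptr=9 lookahead=$ remaining=[$]

Answer: 24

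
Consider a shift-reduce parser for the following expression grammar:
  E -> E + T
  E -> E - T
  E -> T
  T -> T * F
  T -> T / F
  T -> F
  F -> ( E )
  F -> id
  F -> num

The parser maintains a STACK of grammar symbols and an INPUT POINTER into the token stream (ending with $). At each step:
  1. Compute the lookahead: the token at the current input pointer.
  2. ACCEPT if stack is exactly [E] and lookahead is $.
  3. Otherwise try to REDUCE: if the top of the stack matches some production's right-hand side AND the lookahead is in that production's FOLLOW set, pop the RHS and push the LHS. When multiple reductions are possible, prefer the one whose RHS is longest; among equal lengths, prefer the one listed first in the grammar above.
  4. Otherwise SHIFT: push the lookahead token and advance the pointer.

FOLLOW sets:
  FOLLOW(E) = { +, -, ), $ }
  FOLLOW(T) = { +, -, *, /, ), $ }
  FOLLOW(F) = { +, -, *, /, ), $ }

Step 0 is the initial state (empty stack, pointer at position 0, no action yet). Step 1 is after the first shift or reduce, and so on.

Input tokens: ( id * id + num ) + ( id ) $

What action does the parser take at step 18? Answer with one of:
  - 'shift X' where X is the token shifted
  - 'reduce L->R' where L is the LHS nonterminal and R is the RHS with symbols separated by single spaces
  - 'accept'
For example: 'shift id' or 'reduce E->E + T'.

Step 1: shift (. Stack=[(] ptr=1 lookahead=id remaining=[id * id + num ) + ( id ) $]
Step 2: shift id. Stack=[( id] ptr=2 lookahead=* remaining=[* id + num ) + ( id ) $]
Step 3: reduce F->id. Stack=[( F] ptr=2 lookahead=* remaining=[* id + num ) + ( id ) $]
Step 4: reduce T->F. Stack=[( T] ptr=2 lookahead=* remaining=[* id + num ) + ( id ) $]
Step 5: shift *. Stack=[( T *] ptr=3 lookahead=id remaining=[id + num ) + ( id ) $]
Step 6: shift id. Stack=[( T * id] ptr=4 lookahead=+ remaining=[+ num ) + ( id ) $]
Step 7: reduce F->id. Stack=[( T * F] ptr=4 lookahead=+ remaining=[+ num ) + ( id ) $]
Step 8: reduce T->T * F. Stack=[( T] ptr=4 lookahead=+ remaining=[+ num ) + ( id ) $]
Step 9: reduce E->T. Stack=[( E] ptr=4 lookahead=+ remaining=[+ num ) + ( id ) $]
Step 10: shift +. Stack=[( E +] ptr=5 lookahead=num remaining=[num ) + ( id ) $]
Step 11: shift num. Stack=[( E + num] ptr=6 lookahead=) remaining=[) + ( id ) $]
Step 12: reduce F->num. Stack=[( E + F] ptr=6 lookahead=) remaining=[) + ( id ) $]
Step 13: reduce T->F. Stack=[( E + T] ptr=6 lookahead=) remaining=[) + ( id ) $]
Step 14: reduce E->E + T. Stack=[( E] ptr=6 lookahead=) remaining=[) + ( id ) $]
Step 15: shift ). Stack=[( E )] ptr=7 lookahead=+ remaining=[+ ( id ) $]
Step 16: reduce F->( E ). Stack=[F] ptr=7 lookahead=+ remaining=[+ ( id ) $]
Step 17: reduce T->F. Stack=[T] ptr=7 lookahead=+ remaining=[+ ( id ) $]
Step 18: reduce E->T. Stack=[E] ptr=7 lookahead=+ remaining=[+ ( id ) $]

Answer: reduce E->T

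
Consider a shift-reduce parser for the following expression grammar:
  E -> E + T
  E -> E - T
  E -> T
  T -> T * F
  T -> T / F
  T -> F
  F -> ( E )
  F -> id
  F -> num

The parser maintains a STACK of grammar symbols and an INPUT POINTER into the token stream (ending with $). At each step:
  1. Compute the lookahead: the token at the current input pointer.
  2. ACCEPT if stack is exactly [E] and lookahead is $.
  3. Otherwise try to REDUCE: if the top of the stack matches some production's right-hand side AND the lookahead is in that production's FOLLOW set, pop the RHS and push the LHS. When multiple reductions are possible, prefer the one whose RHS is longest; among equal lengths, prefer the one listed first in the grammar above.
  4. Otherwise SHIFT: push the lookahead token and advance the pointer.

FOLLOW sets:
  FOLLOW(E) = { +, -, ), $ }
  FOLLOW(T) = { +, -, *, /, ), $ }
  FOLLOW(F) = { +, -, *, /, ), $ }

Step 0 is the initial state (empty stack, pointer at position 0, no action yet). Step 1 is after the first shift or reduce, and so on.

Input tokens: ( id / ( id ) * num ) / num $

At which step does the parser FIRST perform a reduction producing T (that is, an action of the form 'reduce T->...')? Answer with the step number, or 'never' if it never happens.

Answer: 4

Derivation:
Step 1: shift (. Stack=[(] ptr=1 lookahead=id remaining=[id / ( id ) * num ) / num $]
Step 2: shift id. Stack=[( id] ptr=2 lookahead=/ remaining=[/ ( id ) * num ) / num $]
Step 3: reduce F->id. Stack=[( F] ptr=2 lookahead=/ remaining=[/ ( id ) * num ) / num $]
Step 4: reduce T->F. Stack=[( T] ptr=2 lookahead=/ remaining=[/ ( id ) * num ) / num $]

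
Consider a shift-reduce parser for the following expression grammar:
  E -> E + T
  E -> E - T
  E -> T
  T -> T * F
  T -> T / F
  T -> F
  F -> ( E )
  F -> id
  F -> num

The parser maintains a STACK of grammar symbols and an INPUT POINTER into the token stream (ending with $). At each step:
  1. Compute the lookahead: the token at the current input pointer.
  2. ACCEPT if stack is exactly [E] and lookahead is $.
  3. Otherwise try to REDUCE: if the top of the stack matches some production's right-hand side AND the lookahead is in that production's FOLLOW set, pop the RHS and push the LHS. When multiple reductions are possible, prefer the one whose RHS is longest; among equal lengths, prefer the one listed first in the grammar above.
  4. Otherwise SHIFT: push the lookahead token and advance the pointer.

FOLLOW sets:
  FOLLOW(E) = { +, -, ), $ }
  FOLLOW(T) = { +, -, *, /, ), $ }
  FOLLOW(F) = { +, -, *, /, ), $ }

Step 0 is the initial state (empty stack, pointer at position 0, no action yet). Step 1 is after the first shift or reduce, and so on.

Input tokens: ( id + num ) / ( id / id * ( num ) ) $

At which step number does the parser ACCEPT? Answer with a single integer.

Step 1: shift (. Stack=[(] ptr=1 lookahead=id remaining=[id + num ) / ( id / id * ( num ) ) $]
Step 2: shift id. Stack=[( id] ptr=2 lookahead=+ remaining=[+ num ) / ( id / id * ( num ) ) $]
Step 3: reduce F->id. Stack=[( F] ptr=2 lookahead=+ remaining=[+ num ) / ( id / id * ( num ) ) $]
Step 4: reduce T->F. Stack=[( T] ptr=2 lookahead=+ remaining=[+ num ) / ( id / id * ( num ) ) $]
Step 5: reduce E->T. Stack=[( E] ptr=2 lookahead=+ remaining=[+ num ) / ( id / id * ( num ) ) $]
Step 6: shift +. Stack=[( E +] ptr=3 lookahead=num remaining=[num ) / ( id / id * ( num ) ) $]
Step 7: shift num. Stack=[( E + num] ptr=4 lookahead=) remaining=[) / ( id / id * ( num ) ) $]
Step 8: reduce F->num. Stack=[( E + F] ptr=4 lookahead=) remaining=[) / ( id / id * ( num ) ) $]
Step 9: reduce T->F. Stack=[( E + T] ptr=4 lookahead=) remaining=[) / ( id / id * ( num ) ) $]
Step 10: reduce E->E + T. Stack=[( E] ptr=4 lookahead=) remaining=[) / ( id / id * ( num ) ) $]
Step 11: shift ). Stack=[( E )] ptr=5 lookahead=/ remaining=[/ ( id / id * ( num ) ) $]
Step 12: reduce F->( E ). Stack=[F] ptr=5 lookahead=/ remaining=[/ ( id / id * ( num ) ) $]
Step 13: reduce T->F. Stack=[T] ptr=5 lookahead=/ remaining=[/ ( id / id * ( num ) ) $]
Step 14: shift /. Stack=[T /] ptr=6 lookahead=( remaining=[( id / id * ( num ) ) $]
Step 15: shift (. Stack=[T / (] ptr=7 lookahead=id remaining=[id / id * ( num ) ) $]
Step 16: shift id. Stack=[T / ( id] ptr=8 lookahead=/ remaining=[/ id * ( num ) ) $]
Step 17: reduce F->id. Stack=[T / ( F] ptr=8 lookahead=/ remaining=[/ id * ( num ) ) $]
Step 18: reduce T->F. Stack=[T / ( T] ptr=8 lookahead=/ remaining=[/ id * ( num ) ) $]
Step 19: shift /. Stack=[T / ( T /] ptr=9 lookahead=id remaining=[id * ( num ) ) $]
Step 20: shift id. Stack=[T / ( T / id] ptr=10 lookahead=* remaining=[* ( num ) ) $]
Step 21: reduce F->id. Stack=[T / ( T / F] ptr=10 lookahead=* remaining=[* ( num ) ) $]
Step 22: reduce T->T / F. Stack=[T / ( T] ptr=10 lookahead=* remaining=[* ( num ) ) $]
Step 23: shift *. Stack=[T / ( T *] ptr=11 lookahead=( remaining=[( num ) ) $]
Step 24: shift (. Stack=[T / ( T * (] ptr=12 lookahead=num remaining=[num ) ) $]
Step 25: shift num. Stack=[T / ( T * ( num] ptr=13 lookahead=) remaining=[) ) $]
Step 26: reduce F->num. Stack=[T / ( T * ( F] ptr=13 lookahead=) remaining=[) ) $]
Step 27: reduce T->F. Stack=[T / ( T * ( T] ptr=13 lookahead=) remaining=[) ) $]
Step 28: reduce E->T. Stack=[T / ( T * ( E] ptr=13 lookahead=) remaining=[) ) $]
Step 29: shift ). Stack=[T / ( T * ( E )] ptr=14 lookahead=) remaining=[) $]
Step 30: reduce F->( E ). Stack=[T / ( T * F] ptr=14 lookahead=) remaining=[) $]
Step 31: reduce T->T * F. Stack=[T / ( T] ptr=14 lookahead=) remaining=[) $]
Step 32: reduce E->T. Stack=[T / ( E] ptr=14 lookahead=) remaining=[) $]
Step 33: shift ). Stack=[T / ( E )] ptr=15 lookahead=$ remaining=[$]
Step 34: reduce F->( E ). Stack=[T / F] ptr=15 lookahead=$ remaining=[$]
Step 35: reduce T->T / F. Stack=[T] ptr=15 lookahead=$ remaining=[$]
Step 36: reduce E->T. Stack=[E] ptr=15 lookahead=$ remaining=[$]
Step 37: accept. Stack=[E] ptr=15 lookahead=$ remaining=[$]

Answer: 37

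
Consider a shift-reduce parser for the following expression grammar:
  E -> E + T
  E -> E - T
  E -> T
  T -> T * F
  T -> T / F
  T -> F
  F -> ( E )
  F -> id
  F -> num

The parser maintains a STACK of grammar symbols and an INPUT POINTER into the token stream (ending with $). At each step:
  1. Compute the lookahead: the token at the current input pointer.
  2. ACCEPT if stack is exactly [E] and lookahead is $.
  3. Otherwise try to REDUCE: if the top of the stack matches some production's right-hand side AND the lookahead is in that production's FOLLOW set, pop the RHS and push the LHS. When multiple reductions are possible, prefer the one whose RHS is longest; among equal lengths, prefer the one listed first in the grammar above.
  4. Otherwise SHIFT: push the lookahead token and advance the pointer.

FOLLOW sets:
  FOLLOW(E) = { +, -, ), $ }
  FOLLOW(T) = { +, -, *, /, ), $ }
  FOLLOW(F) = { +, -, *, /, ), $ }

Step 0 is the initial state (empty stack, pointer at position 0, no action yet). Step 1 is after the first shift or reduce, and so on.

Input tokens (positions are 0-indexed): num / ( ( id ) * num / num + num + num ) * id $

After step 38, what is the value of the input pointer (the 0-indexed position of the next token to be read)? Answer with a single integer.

Answer: 17

Derivation:
Step 1: shift num. Stack=[num] ptr=1 lookahead=/ remaining=[/ ( ( id ) * num / num + num + num ) * id $]
Step 2: reduce F->num. Stack=[F] ptr=1 lookahead=/ remaining=[/ ( ( id ) * num / num + num + num ) * id $]
Step 3: reduce T->F. Stack=[T] ptr=1 lookahead=/ remaining=[/ ( ( id ) * num / num + num + num ) * id $]
Step 4: shift /. Stack=[T /] ptr=2 lookahead=( remaining=[( ( id ) * num / num + num + num ) * id $]
Step 5: shift (. Stack=[T / (] ptr=3 lookahead=( remaining=[( id ) * num / num + num + num ) * id $]
Step 6: shift (. Stack=[T / ( (] ptr=4 lookahead=id remaining=[id ) * num / num + num + num ) * id $]
Step 7: shift id. Stack=[T / ( ( id] ptr=5 lookahead=) remaining=[) * num / num + num + num ) * id $]
Step 8: reduce F->id. Stack=[T / ( ( F] ptr=5 lookahead=) remaining=[) * num / num + num + num ) * id $]
Step 9: reduce T->F. Stack=[T / ( ( T] ptr=5 lookahead=) remaining=[) * num / num + num + num ) * id $]
Step 10: reduce E->T. Stack=[T / ( ( E] ptr=5 lookahead=) remaining=[) * num / num + num + num ) * id $]
Step 11: shift ). Stack=[T / ( ( E )] ptr=6 lookahead=* remaining=[* num / num + num + num ) * id $]
Step 12: reduce F->( E ). Stack=[T / ( F] ptr=6 lookahead=* remaining=[* num / num + num + num ) * id $]
Step 13: reduce T->F. Stack=[T / ( T] ptr=6 lookahead=* remaining=[* num / num + num + num ) * id $]
Step 14: shift *. Stack=[T / ( T *] ptr=7 lookahead=num remaining=[num / num + num + num ) * id $]
Step 15: shift num. Stack=[T / ( T * num] ptr=8 lookahead=/ remaining=[/ num + num + num ) * id $]
Step 16: reduce F->num. Stack=[T / ( T * F] ptr=8 lookahead=/ remaining=[/ num + num + num ) * id $]
Step 17: reduce T->T * F. Stack=[T / ( T] ptr=8 lookahead=/ remaining=[/ num + num + num ) * id $]
Step 18: shift /. Stack=[T / ( T /] ptr=9 lookahead=num remaining=[num + num + num ) * id $]
Step 19: shift num. Stack=[T / ( T / num] ptr=10 lookahead=+ remaining=[+ num + num ) * id $]
Step 20: reduce F->num. Stack=[T / ( T / F] ptr=10 lookahead=+ remaining=[+ num + num ) * id $]
Step 21: reduce T->T / F. Stack=[T / ( T] ptr=10 lookahead=+ remaining=[+ num + num ) * id $]
Step 22: reduce E->T. Stack=[T / ( E] ptr=10 lookahead=+ remaining=[+ num + num ) * id $]
Step 23: shift +. Stack=[T / ( E +] ptr=11 lookahead=num remaining=[num + num ) * id $]
Step 24: shift num. Stack=[T / ( E + num] ptr=12 lookahead=+ remaining=[+ num ) * id $]
Step 25: reduce F->num. Stack=[T / ( E + F] ptr=12 lookahead=+ remaining=[+ num ) * id $]
Step 26: reduce T->F. Stack=[T / ( E + T] ptr=12 lookahead=+ remaining=[+ num ) * id $]
Step 27: reduce E->E + T. Stack=[T / ( E] ptr=12 lookahead=+ remaining=[+ num ) * id $]
Step 28: shift +. Stack=[T / ( E +] ptr=13 lookahead=num remaining=[num ) * id $]
Step 29: shift num. Stack=[T / ( E + num] ptr=14 lookahead=) remaining=[) * id $]
Step 30: reduce F->num. Stack=[T / ( E + F] ptr=14 lookahead=) remaining=[) * id $]
Step 31: reduce T->F. Stack=[T / ( E + T] ptr=14 lookahead=) remaining=[) * id $]
Step 32: reduce E->E + T. Stack=[T / ( E] ptr=14 lookahead=) remaining=[) * id $]
Step 33: shift ). Stack=[T / ( E )] ptr=15 lookahead=* remaining=[* id $]
Step 34: reduce F->( E ). Stack=[T / F] ptr=15 lookahead=* remaining=[* id $]
Step 35: reduce T->T / F. Stack=[T] ptr=15 lookahead=* remaining=[* id $]
Step 36: shift *. Stack=[T *] ptr=16 lookahead=id remaining=[id $]
Step 37: shift id. Stack=[T * id] ptr=17 lookahead=$ remaining=[$]
Step 38: reduce F->id. Stack=[T * F] ptr=17 lookahead=$ remaining=[$]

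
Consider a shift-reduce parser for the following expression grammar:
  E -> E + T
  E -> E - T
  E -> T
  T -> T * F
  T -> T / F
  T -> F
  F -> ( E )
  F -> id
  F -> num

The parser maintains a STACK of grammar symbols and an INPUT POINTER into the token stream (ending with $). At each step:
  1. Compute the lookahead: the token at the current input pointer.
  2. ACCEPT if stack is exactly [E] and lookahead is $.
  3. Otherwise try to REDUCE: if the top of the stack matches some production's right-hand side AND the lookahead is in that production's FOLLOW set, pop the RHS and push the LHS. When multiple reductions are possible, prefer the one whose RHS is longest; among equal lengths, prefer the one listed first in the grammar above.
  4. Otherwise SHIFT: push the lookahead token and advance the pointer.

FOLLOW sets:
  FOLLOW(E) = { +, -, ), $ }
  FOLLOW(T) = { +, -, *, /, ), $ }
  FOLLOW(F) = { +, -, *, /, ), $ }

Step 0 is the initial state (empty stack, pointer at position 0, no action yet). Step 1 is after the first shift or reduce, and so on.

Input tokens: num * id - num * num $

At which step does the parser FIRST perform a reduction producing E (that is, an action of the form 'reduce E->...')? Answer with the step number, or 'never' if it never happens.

Answer: 8

Derivation:
Step 1: shift num. Stack=[num] ptr=1 lookahead=* remaining=[* id - num * num $]
Step 2: reduce F->num. Stack=[F] ptr=1 lookahead=* remaining=[* id - num * num $]
Step 3: reduce T->F. Stack=[T] ptr=1 lookahead=* remaining=[* id - num * num $]
Step 4: shift *. Stack=[T *] ptr=2 lookahead=id remaining=[id - num * num $]
Step 5: shift id. Stack=[T * id] ptr=3 lookahead=- remaining=[- num * num $]
Step 6: reduce F->id. Stack=[T * F] ptr=3 lookahead=- remaining=[- num * num $]
Step 7: reduce T->T * F. Stack=[T] ptr=3 lookahead=- remaining=[- num * num $]
Step 8: reduce E->T. Stack=[E] ptr=3 lookahead=- remaining=[- num * num $]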